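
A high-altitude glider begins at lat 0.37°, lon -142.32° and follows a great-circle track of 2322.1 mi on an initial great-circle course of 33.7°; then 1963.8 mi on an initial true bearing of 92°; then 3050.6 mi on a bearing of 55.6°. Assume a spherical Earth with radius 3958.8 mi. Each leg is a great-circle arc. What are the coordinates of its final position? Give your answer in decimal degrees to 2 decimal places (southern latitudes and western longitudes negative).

Apply the spherical direct solution leg by leg, carrying full precision between legs.
Leg 1: from (0.37°, -142.32°), δ = 2322.1/3958.8 = 0.586567 rad, θ = 33.7° → φ = 27.77°, λ = -122.01°.
Leg 2: from (27.77°, -122.01°), δ = 1963.8/3958.8 = 0.496059 rad, θ = 92° → φ = 23.27°, λ = -90.83°.
Leg 3: from (23.27°, -90.83°), δ = 3050.6/3958.8 = 0.770587 rad, θ = 55.6° → φ = 40.16°, λ = -42.06°.

latitude 40.16°, longitude -42.06°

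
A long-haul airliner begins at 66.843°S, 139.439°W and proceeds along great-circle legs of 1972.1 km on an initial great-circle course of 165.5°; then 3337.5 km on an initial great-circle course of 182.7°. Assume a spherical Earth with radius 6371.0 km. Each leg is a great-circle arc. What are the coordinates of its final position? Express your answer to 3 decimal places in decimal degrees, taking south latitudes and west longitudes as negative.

latitude -67.357°, longitude 80.483°

Apply the spherical direct solution leg by leg, carrying full precision between legs.
Leg 1: from (-66.843°, -139.439°), δ = 1972.1/6371 = 0.309543 rad, θ = 165.5° → φ = -82.618°, λ = -103.026°.
Leg 2: from (-82.618°, -103.026°), δ = 3337.5/6371 = 0.523858 rad, θ = 182.7° → φ = -67.357°, λ = 80.483°.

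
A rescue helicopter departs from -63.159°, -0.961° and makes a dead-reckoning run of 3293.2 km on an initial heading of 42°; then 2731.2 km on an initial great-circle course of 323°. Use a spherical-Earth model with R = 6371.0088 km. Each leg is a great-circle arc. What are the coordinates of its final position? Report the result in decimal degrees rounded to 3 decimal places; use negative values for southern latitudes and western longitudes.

Apply the spherical direct solution leg by leg, carrying full precision between legs.
Leg 1: from (-63.159°, -0.961°), δ = 3293.2/6371.0088 = 0.516904 rad, θ = 42° → φ = -37.580°, λ = 23.701°.
Leg 2: from (-37.580°, 23.701°), δ = 2731.2/6371.0088 = 0.428692 rad, θ = 323° → φ = -16.953°, λ = 8.540°.

latitude -16.953°, longitude 8.540°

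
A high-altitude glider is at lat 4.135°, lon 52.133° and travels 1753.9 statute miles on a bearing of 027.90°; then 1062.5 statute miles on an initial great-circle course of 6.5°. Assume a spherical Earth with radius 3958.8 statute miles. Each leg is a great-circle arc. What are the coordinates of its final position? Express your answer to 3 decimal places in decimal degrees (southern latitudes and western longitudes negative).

Apply the spherical direct solution leg by leg, carrying full precision between legs.
Leg 1: from (4.135°, 52.133°), δ = 1753.9/3958.8 = 0.443038 rad, θ = 27.9° → φ = 26.297°, λ = 65.062°.
Leg 2: from (26.297°, 65.062°), δ = 1062.5/3958.8 = 0.268389 rad, θ = 6.5° → φ = 41.557°, λ = 67.362°.

latitude 41.557°, longitude 67.362°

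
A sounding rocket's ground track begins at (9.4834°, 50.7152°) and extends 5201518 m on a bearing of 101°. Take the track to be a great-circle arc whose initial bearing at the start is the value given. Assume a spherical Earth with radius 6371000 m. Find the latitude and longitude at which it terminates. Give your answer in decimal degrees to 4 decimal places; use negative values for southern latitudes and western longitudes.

Angular distance δ = d/R = 5201518 / 6371000 = 0.816437 rad.
Converting: φ₁ = 0.165517 rad, θ = 1.762783 rad.
sin φ₂ = sin φ₁ cos δ + cos φ₁ sin δ cos θ = (0.164762)(0.684822) + (0.986333)(0.728710)(-0.190809) = -0.024312
φ₂ = asin(-0.024312) = -0.024314 rad = -1.3931°.
Then Δλ = atan2(0.705546, 0.688828) = 0.797387 rad, from sin θ sin δ cos φ₁ over cos δ − sin φ₁ sin φ₂.
Hence λ₂ = 50.7152° + 45.6869° = 96.4021°.

latitude -1.3931°, longitude 96.4021°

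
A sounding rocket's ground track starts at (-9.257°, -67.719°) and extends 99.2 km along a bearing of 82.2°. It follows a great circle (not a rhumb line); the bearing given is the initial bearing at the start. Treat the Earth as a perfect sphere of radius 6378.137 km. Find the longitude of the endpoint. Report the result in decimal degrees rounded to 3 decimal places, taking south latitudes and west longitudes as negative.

The arc subtends δ = 99.2/6378.137 = 0.015553 rad at the centre.
Start latitude φ₁ = -0.161565 rad; initial bearing θ = 1.434661 rad.
Destination latitude: φ₂ = arcsin( sin φ₁ cos δ + cos φ₁ sin δ cos θ ) = arcsin(-0.158760) = -9.135°.
For the longitude increment, Δλ = atan2( sin θ sin δ cos φ₁, cos δ − sin φ₁ sin φ₂ ) = atan2(0.015208, 0.974340) = 0.894°.
λ₂ = λ₁ + Δλ = -66.825°.

longitude -66.825°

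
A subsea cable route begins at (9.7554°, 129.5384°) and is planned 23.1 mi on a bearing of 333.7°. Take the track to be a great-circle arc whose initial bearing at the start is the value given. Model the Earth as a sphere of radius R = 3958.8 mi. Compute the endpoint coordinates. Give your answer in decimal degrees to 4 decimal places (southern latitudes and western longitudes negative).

The arc subtends δ = 23.1/3958.8 = 0.005835 rad at the centre.
Start latitude φ₁ = 0.170264 rad; initial bearing θ = 5.824164 rad.
sin φ₂ = sin φ₁ cos δ + cos φ₁ sin δ cos θ = (0.169442)(0.999983) + (0.985540)(0.005835)(0.896486) = 0.174595
φ₂ = asin(0.174595) = 0.175494 rad = 10.0551°.
Then Δλ = atan2(-0.002548, 0.970399) = -0.002626 rad, from sin θ sin δ cos φ₁ over cos δ − sin φ₁ sin φ₂.
λ₂ = 129.5384° + -0.1504° = 129.3880°.

latitude 10.0551°, longitude 129.3880°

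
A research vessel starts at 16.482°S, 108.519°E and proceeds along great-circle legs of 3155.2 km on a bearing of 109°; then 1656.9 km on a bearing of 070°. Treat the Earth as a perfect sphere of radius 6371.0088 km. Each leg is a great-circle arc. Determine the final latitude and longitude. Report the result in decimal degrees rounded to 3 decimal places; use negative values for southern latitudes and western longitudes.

latitude -17.694°, longitude 152.541°

Apply the spherical direct solution leg by leg, carrying full precision between legs.
Leg 1: from (-16.482°, 108.519°), δ = 3155.2/6371.0088 = 0.495243 rad, θ = 109° → φ = -23.453°, λ = 137.848°.
Leg 2: from (-23.453°, 137.848°), δ = 1656.9/6371.0088 = 0.260069 rad, θ = 70° → φ = -17.694°, λ = 152.541°.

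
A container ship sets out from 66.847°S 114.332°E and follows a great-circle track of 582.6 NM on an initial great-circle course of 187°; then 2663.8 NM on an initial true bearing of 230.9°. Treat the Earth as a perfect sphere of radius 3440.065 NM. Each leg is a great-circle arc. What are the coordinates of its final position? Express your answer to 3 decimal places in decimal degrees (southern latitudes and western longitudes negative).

Apply the spherical direct solution leg by leg, carrying full precision between legs.
Leg 1: from (-66.847°, 114.332°), δ = 582.6/3440.065 = 0.169357 rad, θ = 187° → φ = -76.429°, λ = 109.310°.
Leg 2: from (-76.429°, 109.310°), δ = 2663.8/3440.065 = 0.774346 rad, θ = 230.9° → φ = -52.977°, λ = -6.372°.

latitude -52.977°, longitude -6.372°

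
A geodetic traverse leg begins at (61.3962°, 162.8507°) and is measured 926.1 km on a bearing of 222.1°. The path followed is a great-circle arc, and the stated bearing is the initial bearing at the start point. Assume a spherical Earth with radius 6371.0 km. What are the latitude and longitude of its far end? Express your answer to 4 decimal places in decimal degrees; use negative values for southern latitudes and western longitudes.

latitude 54.8093°, longitude 153.1496°

The arc subtends δ = 926.1/6371 = 0.145362 rad at the centre.
Start latitude φ₁ = 1.071566 rad; initial bearing θ = 3.876376 rad.
Destination latitude: φ₂ = arcsin( sin φ₁ cos δ + cos φ₁ sin δ cos θ ) = arcsin(0.817238) = 54.8093°.
Then Δλ = atan2(-0.046492, 0.271958) = -0.169316 rad, from sin θ sin δ cos φ₁ over cos δ − sin φ₁ sin φ₂.
λ₂ = 162.8507° + -9.7011° = 153.1496°.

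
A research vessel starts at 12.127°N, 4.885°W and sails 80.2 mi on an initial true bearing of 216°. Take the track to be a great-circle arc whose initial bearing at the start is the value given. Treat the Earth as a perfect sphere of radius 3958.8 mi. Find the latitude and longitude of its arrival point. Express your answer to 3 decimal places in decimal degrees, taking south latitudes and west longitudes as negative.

Central angle δ = d/R = 0.020259 rad.
Start latitude φ₁ = 0.211656 rad; initial bearing θ = 3.769911 rad.
sin φ₂ = sin φ₁ cos δ + cos φ₁ sin δ cos θ = (0.210079)(0.999795) + (0.977684)(0.020257)(-0.809017) = 0.194013
φ₂ = asin(0.194013) = 0.195252 rad = 11.187°.
Δλ = atan2( sin θ sin δ cos φ₁ , cos δ − sin φ₁ sin φ₂ ) = atan2(-0.011641, 0.959037) = -0.012138 rad = -0.695°.
λ₂ = λ₁ + Δλ = -5.580°.

latitude 11.187°, longitude -5.580°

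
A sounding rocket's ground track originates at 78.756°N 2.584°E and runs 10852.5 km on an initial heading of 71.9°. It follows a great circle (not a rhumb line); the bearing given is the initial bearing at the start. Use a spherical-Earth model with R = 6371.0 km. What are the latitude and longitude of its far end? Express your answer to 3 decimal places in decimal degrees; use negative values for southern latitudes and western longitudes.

The arc subtends δ = 10852.5/6371 = 1.703422 rad at the centre.
Start latitude φ₁ = 1.374552 rad; initial bearing θ = 1.254892 rad.
sin φ₂ = sin φ₁ cos δ + cos φ₁ sin δ cos θ = (0.980806)(-0.132237) + (0.194988)(0.991218)(0.310676) = -0.069653
φ₂ = asin(-0.069653) = -0.069709 rad = -3.994°.
Δλ = atan2( sin θ sin δ cos φ₁ , cos δ − sin φ₁ sin φ₂ ) = atan2(0.183711, -0.063921) = 1.905638 rad = 109.185°.
Hence λ₂ = 2.584° + 109.185° = 111.769°.

latitude -3.994°, longitude 111.769°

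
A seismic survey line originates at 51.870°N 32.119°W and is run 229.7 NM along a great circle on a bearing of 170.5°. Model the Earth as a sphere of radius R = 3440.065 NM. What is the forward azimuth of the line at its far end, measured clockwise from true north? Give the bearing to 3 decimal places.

Angular distance δ = d/R = 229.7 / 3440.065 = 0.066772 rad.
With φ₁ = 51.870° = 0.905302 rad and θ = 170.5° = 2.975786 rad:
Destination latitude: φ₂ = arcsin( sin φ₁ cos δ + cos φ₁ sin δ cos θ ) = arcsin(0.744226) = 48.093°.
Δλ = atan2( sin θ sin δ cos φ₁ , cos δ − sin φ₁ sin φ₂ ) = atan2(0.006800, 0.412354) = 0.016488 rad = 0.945°.
λ₂ = λ₁ + Δλ = -31.174°.
The forward bearing on arrival equals the back-azimuth from the destination plus 180°.
Back-azimuth from P₂ (48.093°, -31.174°) to P₁ (51.870°, -32.119°), with Δλ' = λ₁ − λ₂ = -0.945°: atan2( sin Δλ' cos φ₁ , cos φ₂ sin φ₁ − sin φ₂ cos φ₁ cos Δλ' ) = 351.224°.
Final bearing = (351.224° + 180°) mod 360° = 171.224°.

final bearing 171.224°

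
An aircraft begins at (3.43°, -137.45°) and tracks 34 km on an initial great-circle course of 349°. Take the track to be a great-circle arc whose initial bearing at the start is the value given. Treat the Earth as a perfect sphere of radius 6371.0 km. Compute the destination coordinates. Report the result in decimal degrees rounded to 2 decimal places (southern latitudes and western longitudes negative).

latitude 3.73°, longitude -137.51°

Angular distance δ = d/R = 34 / 6371 = 0.005337 rad.
With φ₁ = 3.43° = 0.059865 rad and θ = 349° = 6.091199 rad:
Applying the spherical law of cosines for sides, sin φ₂ = sin φ₁ cos δ + cos φ₁ sin δ cos θ = 0.065057, so φ₂ = 3.73°.
For the longitude increment, Δλ = atan2( sin θ sin δ cos φ₁, cos δ − sin φ₁ sin φ₂ ) = atan2(-0.001016, 0.996093) = -0.06°.
λ₂ = λ₁ + Δλ = -137.51°.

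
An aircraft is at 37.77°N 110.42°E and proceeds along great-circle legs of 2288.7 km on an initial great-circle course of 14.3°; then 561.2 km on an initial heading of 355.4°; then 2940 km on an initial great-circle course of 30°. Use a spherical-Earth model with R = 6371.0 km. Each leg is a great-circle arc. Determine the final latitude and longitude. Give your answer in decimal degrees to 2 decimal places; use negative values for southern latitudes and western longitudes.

Apply the spherical direct solution leg by leg, carrying full precision between legs.
Leg 1: from (37.77°, 110.42°), δ = 2288.7/6371 = 0.359237 rad, θ = 14.3° → φ = 57.42°, λ = 119.70°.
Leg 2: from (57.42°, 119.70°), δ = 561.2/6371 = 0.088087 rad, θ = 355.4° → φ = 62.45°, λ = 118.83°.
Leg 3: from (62.45°, 118.83°), δ = 2940/6371 = 0.461466 rad, θ = 30° → φ = 76.46°, λ = -169.14°.

latitude 76.46°, longitude -169.14°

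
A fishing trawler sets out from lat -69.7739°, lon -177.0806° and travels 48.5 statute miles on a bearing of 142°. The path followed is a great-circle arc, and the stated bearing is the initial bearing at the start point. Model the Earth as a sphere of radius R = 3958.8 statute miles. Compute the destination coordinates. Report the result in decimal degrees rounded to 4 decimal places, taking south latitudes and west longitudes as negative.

Central angle δ = d/R = 0.012251 rad.
With φ₁ = -69.7739° = -1.217784 rad and θ = 142° = 2.478368 rad:
sin φ₂ = sin φ₁ cos δ + cos φ₁ sin δ cos θ = (-0.938336)(0.999925) + (0.345726)(0.012251)(-0.788011) = -0.941603
φ₂ = asin(-0.941603) = -1.227359 rad = -70.3225°.
Then Δλ = atan2(0.002608, 0.116386) = 0.022401 rad, from sin θ sin δ cos φ₁ over cos δ − sin φ₁ sin φ₂.
λ₂ = -177.0806° + 1.2835° = -175.7971°.

latitude -70.3225°, longitude -175.7971°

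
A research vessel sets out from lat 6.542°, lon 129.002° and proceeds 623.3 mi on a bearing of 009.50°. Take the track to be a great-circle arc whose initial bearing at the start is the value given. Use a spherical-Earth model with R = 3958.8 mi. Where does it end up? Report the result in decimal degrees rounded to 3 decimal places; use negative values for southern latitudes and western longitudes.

Central angle δ = d/R = 0.157447 rad.
Converting: φ₁ = 0.114179 rad, θ = 0.165806 rad.
Destination latitude: φ₂ = arcsin( sin φ₁ cos δ + cos φ₁ sin δ cos θ ) = arcsin(0.266162) = 15.436°.
For the longitude increment, Δλ = atan2( sin θ sin δ cos φ₁, cos δ − sin φ₁ sin φ₂ ) = atan2(0.025710, 0.957307) = 1.538°.
λ₂ = 129.002° + 1.538° = 130.540°.

latitude 15.436°, longitude 130.540°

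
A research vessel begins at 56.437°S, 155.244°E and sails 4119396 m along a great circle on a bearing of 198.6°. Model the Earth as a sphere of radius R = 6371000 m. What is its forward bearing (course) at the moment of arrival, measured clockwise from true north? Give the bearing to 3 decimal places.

Central angle δ = d/R = 0.646585 rad.
Start latitude φ₁ = -0.985011 rad; initial bearing θ = 3.466224 rad.
Destination latitude: φ₂ = arcsin( sin φ₁ cos δ + cos φ₁ sin δ cos θ ) = arcsin(-0.980755) = -78.741°.
For the longitude increment, Δλ = atan2( sin θ sin δ cos φ₁, cos δ − sin φ₁ sin φ₂ ) = atan2(-0.106237, -0.019097) = -100.190°.
λ₂ = λ₁ + Δλ = 55.054°.
The forward bearing on arrival equals the back-azimuth from the destination plus 180°.
Back-azimuth from P₂ (-78.741°, 55.054°) to P₁ (-56.437°, 155.244°), with Δλ' = λ₁ − λ₂ = 100.190°: atan2( sin Δλ' cos φ₁ , cos φ₂ sin φ₁ − sin φ₂ cos φ₁ cos Δλ' ) = 115.421°.
Final bearing = (115.421° + 180°) mod 360° = 295.421°.

final bearing 295.421°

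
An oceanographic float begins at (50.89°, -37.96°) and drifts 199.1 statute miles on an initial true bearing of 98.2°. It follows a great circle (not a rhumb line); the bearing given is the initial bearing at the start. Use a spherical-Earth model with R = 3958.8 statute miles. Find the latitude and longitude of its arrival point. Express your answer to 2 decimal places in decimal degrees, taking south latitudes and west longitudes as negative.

latitude 50.39°, longitude -33.48°

Central angle δ = d/R = 0.050293 rad.
Start latitude φ₁ = 0.888198 rad; initial bearing θ = 1.713913 rad.
sin φ₂ = sin φ₁ cos δ + cos φ₁ sin δ cos θ = (0.775936)(0.998736) + (0.630811)(0.050272)(-0.142629) = 0.770432
φ₂ = asin(0.770432) = 0.879519 rad = 50.39°.
Δλ = atan2( sin θ sin δ cos φ₁ , cos δ − sin φ₁ sin φ₂ ) = atan2(0.031388, 0.400929) = 0.078128 rad = 4.48°.
λ₂ = -37.96° + 4.48° = -33.48°.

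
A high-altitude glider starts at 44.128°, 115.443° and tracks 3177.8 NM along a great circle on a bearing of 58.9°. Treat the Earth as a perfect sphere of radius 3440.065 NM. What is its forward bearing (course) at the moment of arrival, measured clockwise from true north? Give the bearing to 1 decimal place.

δ = 3177.8/3440.065 = 0.923762 rad (52.9276°).
Converting: φ₁ = 0.770179 rad, θ = 1.027999 rad.
Destination latitude: φ₂ = arcsin( sin φ₁ cos δ + cos φ₁ sin δ cos θ ) = arcsin(0.715544) = 45.688°.
For the longitude increment, Δλ = atan2( sin θ sin δ cos φ₁, cos δ − sin φ₁ sin φ₂ ) = atan2(0.490387, 0.104616) = 77.957°.
λ₂ = 115.443° + 77.957° = 193.400°, normalized to (−180°, 180°] → -166.600°.
The forward bearing on arrival equals the back-azimuth from the destination plus 180°.
Back-azimuth from P₂ (45.7°, -166.6°) to P₁ (44.1°, 115.4°), with Δλ' = λ₁ − λ₂ = 282.0°: atan2( sin Δλ' cos φ₁ , cos φ₂ sin φ₁ − sin φ₂ cos φ₁ cos Δλ' ) = 298.4°.
Final bearing = (298.4° + 180°) mod 360° = 118.4°.

final bearing 118.4°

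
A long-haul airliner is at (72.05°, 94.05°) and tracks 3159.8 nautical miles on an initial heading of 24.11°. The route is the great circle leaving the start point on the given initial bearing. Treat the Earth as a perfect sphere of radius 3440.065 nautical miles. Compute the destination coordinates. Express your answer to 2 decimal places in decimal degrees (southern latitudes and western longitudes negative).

The arc subtends δ = 3159.8/3440.065 = 0.918529 rad at the centre.
Converting: φ₁ = 1.257510 rad, θ = 0.420799 rad.
sin φ₂ = sin φ₁ cos δ + cos φ₁ sin δ cos θ = (0.951326)(0.606990) + (0.308187)(0.794710)(0.912763) = 0.800998
φ₂ = asin(0.800998) = 0.928961 rad = 53.23°.
Then Δλ = atan2(0.100047, -0.155020) = 2.568473 rad, from sin θ sin δ cos φ₁ over cos δ − sin φ₁ sin φ₂.
λ₂ = 94.05° + 147.16° = 241.21°, normalized to (−180°, 180°] → -118.79°.

latitude 53.23°, longitude -118.79°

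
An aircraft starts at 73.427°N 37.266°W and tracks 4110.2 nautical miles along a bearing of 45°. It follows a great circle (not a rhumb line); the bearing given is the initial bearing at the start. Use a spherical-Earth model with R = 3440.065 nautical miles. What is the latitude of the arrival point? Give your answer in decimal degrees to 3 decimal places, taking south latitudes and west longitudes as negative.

latitude 32.653°

δ = 4110.2/3440.065 = 1.194803 rad (68.4572°).
Converting: φ₁ = 1.281543 rad, θ = 0.785398 rad.
sin φ₂ = sin φ₁ cos δ + cos φ₁ sin δ cos θ = (0.958457)(0.367197) + (0.285237)(0.930143)(0.707107) = 0.539545
φ₂ = asin(0.539545) = 0.569897 rad = 32.653°.
For the longitude increment, Δλ = atan2( sin θ sin δ cos φ₁, cos δ − sin φ₁ sin φ₂ ) = atan2(0.187603, -0.149935) = 128.632°.
λ₂ = -37.266° + 128.632° = 91.366°.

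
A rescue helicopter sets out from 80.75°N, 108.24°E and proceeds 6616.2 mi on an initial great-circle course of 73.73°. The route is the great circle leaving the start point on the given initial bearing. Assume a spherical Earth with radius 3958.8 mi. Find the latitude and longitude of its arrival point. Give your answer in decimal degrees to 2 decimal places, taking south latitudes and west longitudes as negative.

latitude -3.11°, longitude -144.80°

Central angle δ = d/R = 1.671264 rad.
Converting: φ₁ = 1.409353 rad, θ = 1.286831 rad.
sin φ₂ = sin φ₁ cos δ + cos φ₁ sin δ cos θ = (0.986996)(-0.100299) + (0.160743)(0.994957)(0.280164) = -0.054187
φ₂ = asin(-0.054187) = -0.054214 rad = -3.11°.
Δλ = atan2( sin θ sin δ cos φ₁ , cos δ − sin φ₁ sin φ₂ ) = atan2(0.153527, -0.046816) = 1.866776 rad = 106.96°.
λ₂ = 108.24° + 106.96° = 215.20°, normalized to (−180°, 180°] → -144.80°.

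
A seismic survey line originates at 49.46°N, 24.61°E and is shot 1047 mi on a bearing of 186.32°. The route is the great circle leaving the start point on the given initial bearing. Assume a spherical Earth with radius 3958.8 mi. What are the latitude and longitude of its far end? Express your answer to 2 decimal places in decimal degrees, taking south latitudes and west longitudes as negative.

latitude 34.38°, longitude 22.61°

The arc subtends δ = 1047/3958.8 = 0.264474 rad at the centre.
Converting: φ₁ = 0.863240 rad, θ = 3.251897 rad.
sin φ₂ = sin φ₁ cos δ + cos φ₁ sin δ cos θ = (0.759952)(0.965230) + (0.649979)(0.261402)(-0.993923) = 0.564656
φ₂ = asin(0.564656) = 0.600016 rad = 34.38°.
For the longitude increment, Δλ = atan2( sin θ sin δ cos φ₁, cos δ − sin φ₁ sin φ₂ ) = atan2(-0.018703, 0.536118) = -2.00°.
Hence λ₂ = 24.61° + -2.00° = 22.61°.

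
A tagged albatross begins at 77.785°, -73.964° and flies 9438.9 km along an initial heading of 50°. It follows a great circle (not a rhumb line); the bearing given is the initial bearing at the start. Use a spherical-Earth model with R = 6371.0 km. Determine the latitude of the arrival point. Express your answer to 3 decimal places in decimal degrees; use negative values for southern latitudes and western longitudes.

latitude 12.861°

Central angle δ = d/R = 1.481541 rad.
With φ₁ = 77.785° = 1.357604 rad and θ = 50° = 0.872665 rad:
Destination latitude: φ₂ = arcsin( sin φ₁ cos δ + cos φ₁ sin δ cos θ ) = arcsin(0.222579) = 12.861°.
Δλ = atan2( sin θ sin δ cos φ₁ , cos δ − sin φ₁ sin φ₂ ) = atan2(0.161435, -0.128403) = 2.242717 rad = 128.498°.
λ₂ = -73.964° + 128.498° = 54.534°.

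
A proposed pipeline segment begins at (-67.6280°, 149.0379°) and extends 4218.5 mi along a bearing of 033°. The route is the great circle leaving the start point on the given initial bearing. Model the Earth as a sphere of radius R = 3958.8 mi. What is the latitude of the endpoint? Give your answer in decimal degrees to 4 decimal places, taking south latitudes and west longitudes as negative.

The arc subtends δ = 4218.5/3958.8 = 1.065601 rad at the centre.
With φ₁ = -67.6280° = -1.180331 rad and θ = 33° = 0.575959 rad:
Destination latitude: φ₂ = arcsin( sin φ₁ cos δ + cos φ₁ sin δ cos θ ) = arcsin(-0.168213) = -9.6840°.
Δλ = atan2( sin θ sin δ cos φ₁ , cos δ − sin φ₁ sin φ₂ ) = atan2(0.181404, 0.328426) = 0.504640 rad = 28.9137°.
λ₂ = 149.0379° + 28.9137° = 177.9516°.

latitude -9.6840°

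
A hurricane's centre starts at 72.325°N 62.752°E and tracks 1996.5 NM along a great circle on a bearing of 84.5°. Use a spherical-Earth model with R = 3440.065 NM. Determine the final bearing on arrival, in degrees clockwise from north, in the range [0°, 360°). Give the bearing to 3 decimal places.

final bearing 148.753°

Central angle δ = d/R = 0.580367 rad.
Start latitude φ₁ = 1.262309 rad; initial bearing θ = 1.474803 rad.
Applying the spherical law of cosines for sides, sin φ₂ = sin φ₁ cos δ + cos φ₁ sin δ cos θ = 0.812742, so φ₂ = 54.365°.
For the longitude increment, Δλ = atan2( sin θ sin δ cos φ₁, cos δ − sin φ₁ sin φ₂ ) = atan2(0.165716, 0.061886) = 69.522°.
λ₂ = 62.752° + 69.522° = 132.274°.
The forward bearing on arrival equals the back-azimuth from the destination plus 180°.
Back-azimuth from P₂ (54.365°, 132.274°) to P₁ (72.325°, 62.752°), with Δλ' = λ₁ − λ₂ = -69.522°: atan2( sin Δλ' cos φ₁ , cos φ₂ sin φ₁ − sin φ₂ cos φ₁ cos Δλ' ) = 328.753°.
Final bearing = (328.753° + 180°) mod 360° = 148.753°.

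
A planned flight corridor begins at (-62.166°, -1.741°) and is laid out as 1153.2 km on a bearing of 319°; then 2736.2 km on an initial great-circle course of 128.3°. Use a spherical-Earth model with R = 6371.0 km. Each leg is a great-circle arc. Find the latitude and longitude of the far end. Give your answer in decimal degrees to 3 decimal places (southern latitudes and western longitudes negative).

latitude -62.349°, longitude 31.499°

Apply the spherical direct solution leg by leg, carrying full precision between legs.
Leg 1: from (-62.166°, -1.741°), δ = 1153.2/6371 = 0.181008 rad, θ = 319° → φ = -53.748°, λ = -13.262°.
Leg 2: from (-53.748°, -13.262°), δ = 2736.2/6371 = 0.429477 rad, θ = 128.3° → φ = -62.349°, λ = 31.499°.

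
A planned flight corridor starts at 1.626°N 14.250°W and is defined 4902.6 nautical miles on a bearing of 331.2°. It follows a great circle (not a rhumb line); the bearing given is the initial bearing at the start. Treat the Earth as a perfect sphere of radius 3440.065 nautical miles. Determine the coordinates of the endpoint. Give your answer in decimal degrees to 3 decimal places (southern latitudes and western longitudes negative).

latitude 60.551°, longitude -90.066°

Central angle δ = d/R = 1.425147 rad.
With φ₁ = 1.626° = 0.028379 rad and θ = 331.2° = 5.780530 rad:
sin φ₂ = sin φ₁ cos δ + cos φ₁ sin δ cos θ = (0.028375)(0.145134) + (0.999597)(0.989412)(0.876307) = 0.870797
φ₂ = asin(0.870797) = 1.056822 rad = 60.551°.
For the longitude increment, Δλ = atan2( sin θ sin δ cos φ₁, cos δ − sin φ₁ sin φ₂ ) = atan2(-0.476461, 0.120425) = -75.816°.
λ₂ = λ₁ + Δλ = -90.066°.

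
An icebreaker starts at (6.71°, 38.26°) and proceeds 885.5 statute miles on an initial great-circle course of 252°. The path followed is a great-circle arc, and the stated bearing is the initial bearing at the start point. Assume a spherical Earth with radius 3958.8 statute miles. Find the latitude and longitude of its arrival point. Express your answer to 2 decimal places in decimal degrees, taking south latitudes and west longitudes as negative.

latitude 2.63°, longitude 26.07°

δ = 885.5/3958.8 = 0.223679 rad (12.8159°).
With φ₁ = 6.71° = 0.117112 rad and θ = 252° = 4.398230 rad:
Applying the spherical law of cosines for sides, sin φ₂ = sin φ₁ cos δ + cos φ₁ sin δ cos θ = 0.045857, so φ₂ = 2.63°.
For the longitude increment, Δλ = atan2( sin θ sin δ cos φ₁, cos δ − sin φ₁ sin φ₂ ) = atan2(-0.209517, 0.969730) = -12.19°.
λ₂ = λ₁ + Δλ = 26.07°.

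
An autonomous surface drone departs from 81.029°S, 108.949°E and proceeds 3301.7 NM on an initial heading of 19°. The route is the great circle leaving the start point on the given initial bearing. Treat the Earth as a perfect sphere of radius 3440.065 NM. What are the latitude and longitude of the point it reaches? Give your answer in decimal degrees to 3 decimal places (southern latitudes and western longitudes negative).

latitude -26.482°, longitude 126.282°

The arc subtends δ = 3301.7/3440.065 = 0.959778 rad at the centre.
Converting: φ₁ = -1.414223 rad, θ = 0.331613 rad.
Applying the spherical law of cosines for sides, sin φ₂ = sin φ₁ cos δ + cos φ₁ sin δ cos θ = -0.445922, so φ₂ = -26.482°.
Then Δλ = atan2(0.041582, 0.133235) = 0.302515 rad, from sin θ sin δ cos φ₁ over cos δ − sin φ₁ sin φ₂.
λ₂ = λ₁ + Δλ = 126.282°.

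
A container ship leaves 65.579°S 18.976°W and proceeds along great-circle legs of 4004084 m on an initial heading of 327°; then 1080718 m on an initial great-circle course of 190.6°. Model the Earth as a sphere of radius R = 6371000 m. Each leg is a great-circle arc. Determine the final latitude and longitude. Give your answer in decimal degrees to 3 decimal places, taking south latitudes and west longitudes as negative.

latitude -41.719°, longitude -43.592°

Apply the spherical direct solution leg by leg, carrying full precision between legs.
Leg 1: from (-65.579°, -18.976°), δ = 4004084/6371000 = 0.628486 rad, θ = 327° → φ = -32.188°, λ = -41.208°.
Leg 2: from (-32.188°, -41.208°), δ = 1080718/6371000 = 0.169631 rad, θ = 190.6° → φ = -41.719°, λ = -43.592°.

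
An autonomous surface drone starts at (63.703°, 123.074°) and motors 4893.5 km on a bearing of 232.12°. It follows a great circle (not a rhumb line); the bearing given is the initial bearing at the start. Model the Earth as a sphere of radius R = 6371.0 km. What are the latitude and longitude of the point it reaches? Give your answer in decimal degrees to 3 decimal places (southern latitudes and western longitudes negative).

δ = 4893.5/6371 = 0.768090 rad (44.0083°).
Converting: φ₁ = 1.111827 rad, θ = 4.051258 rad.
sin φ₂ = sin φ₁ cos δ + cos φ₁ sin δ cos θ = (0.896510)(0.719239) + (0.443024)(0.694763)(-0.614010) = 0.455815
φ₂ = asin(0.455815) = 0.473287 rad = 27.117°.
Then Δλ = atan2(-0.242943, 0.310597) = -0.663782 rad, from sin θ sin δ cos φ₁ over cos δ − sin φ₁ sin φ₂.
λ₂ = λ₁ + Δλ = 85.042°.

latitude 27.117°, longitude 85.042°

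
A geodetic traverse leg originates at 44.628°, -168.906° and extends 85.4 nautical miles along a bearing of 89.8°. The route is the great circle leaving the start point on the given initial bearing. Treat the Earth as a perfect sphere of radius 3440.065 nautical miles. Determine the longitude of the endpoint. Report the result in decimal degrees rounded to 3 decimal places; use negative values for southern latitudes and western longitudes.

Central angle δ = d/R = 0.024825 rad.
Converting: φ₁ = 0.778906 rad, θ = 1.567306 rad.
Applying the spherical law of cosines for sides, sin φ₂ = sin φ₁ cos δ + cos φ₁ sin δ cos θ = 0.702346, so φ₂ = 44.616°.
Δλ = atan2( sin θ sin δ cos φ₁ , cos δ − sin φ₁ sin φ₂ ) = atan2(0.017666, 0.506293) = 0.034878 rad = 1.998°.
Hence λ₂ = -168.906° + 1.998° = -166.908°.

longitude -166.908°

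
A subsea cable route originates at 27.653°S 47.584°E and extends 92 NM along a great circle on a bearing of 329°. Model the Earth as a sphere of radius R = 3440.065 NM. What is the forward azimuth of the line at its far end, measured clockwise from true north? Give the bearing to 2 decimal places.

final bearing 329.40°

The arc subtends δ = 92/3440.065 = 0.026744 rad at the centre.
Converting: φ₁ = -0.482636 rad, θ = 5.742133 rad.
sin φ₂ = sin φ₁ cos δ + cos φ₁ sin δ cos θ = (-0.464116)(0.999642) + (0.885775)(0.026740)(0.857167) = -0.443647
φ₂ = asin(-0.443647) = -0.459664 rad = -26.337°.
Then Δλ = atan2(-0.012199, 0.793739) = -0.015368 rad, from sin θ sin δ cos φ₁ over cos δ − sin φ₁ sin φ₂.
Hence λ₂ = 47.584° + -0.881° = 46.703°.
The forward bearing on arrival equals the back-azimuth from the destination plus 180°.
Back-azimuth from P₂ (-26.34°, 46.70°) to P₁ (-27.65°, 47.58°), with Δλ' = λ₁ − λ₂ = 0.88°: atan2( sin Δλ' cos φ₁ , cos φ₂ sin φ₁ − sin φ₂ cos φ₁ cos Δλ' ) = 149.40°.
Final bearing = (149.40° + 180°) mod 360° = 329.40°.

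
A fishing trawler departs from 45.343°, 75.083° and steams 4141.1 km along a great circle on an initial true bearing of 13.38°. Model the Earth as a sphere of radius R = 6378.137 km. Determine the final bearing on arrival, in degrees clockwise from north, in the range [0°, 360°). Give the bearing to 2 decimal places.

final bearing 54.84°

δ = 4141.1/6378.137 = 0.649265 rad (37.2001°).
With φ₁ = 45.343° = 0.791385 rad and θ = 13.38° = 0.233525 rad:
Applying the spherical law of cosines for sides, sin φ₂ = sin φ₁ cos δ + cos φ₁ sin δ cos θ = 0.980008, so φ₂ = 78.524°.
Δλ = atan2( sin θ sin δ cos φ₁ , cos δ − sin φ₁ sin φ₂ ) = atan2(0.098337, 0.099422) = 0.779912 rad = 44.686°.
λ₂ = 75.083° + 44.686° = 119.769°.
The forward bearing on arrival equals the back-azimuth from the destination plus 180°.
Back-azimuth from P₂ (78.52°, 119.77°) to P₁ (45.34°, 75.08°), with Δλ' = λ₁ − λ₂ = -44.69°: atan2( sin Δλ' cos φ₁ , cos φ₂ sin φ₁ − sin φ₂ cos φ₁ cos Δλ' ) = 234.84°.
Final bearing = (234.84° + 180°) mod 360° = 54.84°.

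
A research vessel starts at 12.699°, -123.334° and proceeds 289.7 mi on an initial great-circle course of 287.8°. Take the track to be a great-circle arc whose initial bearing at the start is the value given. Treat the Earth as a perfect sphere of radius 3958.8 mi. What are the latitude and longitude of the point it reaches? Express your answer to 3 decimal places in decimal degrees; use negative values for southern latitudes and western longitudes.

latitude 13.948°, longitude -127.447°

δ = 289.7/3958.8 = 0.073179 rad (4.1928°).
With φ₁ = 12.699° = 0.221639 rad and θ = 287.8° = 5.023058 rad:
Applying the spherical law of cosines for sides, sin φ₂ = sin φ₁ cos δ + cos φ₁ sin δ cos θ = 0.241045, so φ₂ = 13.948°.
Δλ = atan2( sin θ sin δ cos φ₁ , cos δ − sin φ₁ sin φ₂ ) = atan2(-0.067911, 0.944335) = -0.071790 rad = -4.113°.
λ₂ = λ₁ + Δλ = -127.447°.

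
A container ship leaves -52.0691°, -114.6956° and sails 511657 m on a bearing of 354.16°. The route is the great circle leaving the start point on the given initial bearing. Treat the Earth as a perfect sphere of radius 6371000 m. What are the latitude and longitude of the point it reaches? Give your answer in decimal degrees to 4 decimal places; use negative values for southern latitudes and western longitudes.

Central angle δ = d/R = 0.080310 rad.
With φ₁ = -52.0691° = -0.908777 rad and θ = 354.16° = 6.181258 rad:
Applying the spherical law of cosines for sides, sin φ₂ = sin φ₁ cos δ + cos φ₁ sin δ cos θ = -0.737152, so φ₂ = -47.4894°.
Then Δλ = atan2(-0.005018, 0.415346) = -0.012080 rad, from sin θ sin δ cos φ₁ over cos δ − sin φ₁ sin φ₂.
λ₂ = -114.6956° + -0.6922° = -115.3878°.

latitude -47.4894°, longitude -115.3878°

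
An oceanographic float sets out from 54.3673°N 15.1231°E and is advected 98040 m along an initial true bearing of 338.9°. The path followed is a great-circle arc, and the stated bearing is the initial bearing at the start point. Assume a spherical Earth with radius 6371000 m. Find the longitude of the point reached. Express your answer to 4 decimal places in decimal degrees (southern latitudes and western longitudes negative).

longitude 14.5671°

The arc subtends δ = 98040/6371000 = 0.015388 rad at the centre.
Start latitude φ₁ = 0.948888 rad; initial bearing θ = 5.914921 rad.
Destination latitude: φ₂ = arcsin( sin φ₁ cos δ + cos φ₁ sin δ cos θ ) = arcsin(0.821036) = 55.1886°.
For the longitude increment, Δλ = atan2( sin θ sin δ cos φ₁, cos δ − sin φ₁ sin φ₂ ) = atan2(-0.003227, 0.332570) = -0.5560°.
λ₂ = 15.1231° + -0.5560° = 14.5671°.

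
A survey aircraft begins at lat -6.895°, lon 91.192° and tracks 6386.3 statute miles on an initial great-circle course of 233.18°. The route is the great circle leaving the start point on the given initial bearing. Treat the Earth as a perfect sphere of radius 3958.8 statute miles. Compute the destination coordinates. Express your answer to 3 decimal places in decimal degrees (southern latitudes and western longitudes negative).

Central angle δ = d/R = 1.613191 rad.
With φ₁ = -6.895° = -0.120340 rad and θ = 233.18° = 4.069759 rad:
Destination latitude: φ₂ = arcsin( sin φ₁ cos δ + cos φ₁ sin δ cos θ ) = arcsin(-0.589346) = -36.111°.
For the longitude increment, Δλ = atan2( sin θ sin δ cos φ₁, cos δ − sin φ₁ sin φ₂ ) = atan2(-0.794019, -0.113133) = -98.109°.
Hence λ₂ = 91.192° + -98.109° = -6.917°.

latitude -36.111°, longitude -6.917°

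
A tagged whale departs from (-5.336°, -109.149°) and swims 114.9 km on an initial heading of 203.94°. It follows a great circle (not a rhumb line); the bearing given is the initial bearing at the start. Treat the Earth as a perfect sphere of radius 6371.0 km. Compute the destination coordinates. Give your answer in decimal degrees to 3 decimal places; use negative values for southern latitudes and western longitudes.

latitude -6.280°, longitude -109.571°

δ = 114.9/6371 = 0.018035 rad (1.0333°).
Start latitude φ₁ = -0.093131 rad; initial bearing θ = 3.559424 rad.
Destination latitude: φ₂ = arcsin( sin φ₁ cos δ + cos φ₁ sin δ cos θ ) = arcsin(-0.109392) = -6.280°.
Δλ = atan2( sin θ sin δ cos φ₁ , cos δ − sin φ₁ sin φ₂ ) = atan2(-0.007286, 0.989664) = -0.007362 rad = -0.422°.
λ₂ = λ₁ + Δλ = -109.571°.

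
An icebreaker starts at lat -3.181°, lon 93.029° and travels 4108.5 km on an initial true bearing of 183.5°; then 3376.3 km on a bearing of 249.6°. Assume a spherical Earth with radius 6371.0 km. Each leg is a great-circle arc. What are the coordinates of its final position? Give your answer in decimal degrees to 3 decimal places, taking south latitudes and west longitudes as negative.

Apply the spherical direct solution leg by leg, carrying full precision between legs.
Leg 1: from (-3.181°, 93.029°), δ = 4108.5/6371 = 0.644875 rad, θ = 183.5° → φ = -40.046°, λ = 90.281°.
Leg 2: from (-40.046°, 90.281°), δ = 3376.3/6371 = 0.529948 rad, θ = 249.6° → φ = -43.633°, λ = 49.392°.

latitude -43.633°, longitude 49.392°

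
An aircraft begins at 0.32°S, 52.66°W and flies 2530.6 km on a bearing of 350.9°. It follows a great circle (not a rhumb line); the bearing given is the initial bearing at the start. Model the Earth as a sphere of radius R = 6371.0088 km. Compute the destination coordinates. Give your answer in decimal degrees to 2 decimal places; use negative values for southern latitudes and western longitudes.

latitude 22.14°, longitude -56.45°

Central angle δ = d/R = 0.397206 rad.
With φ₁ = -0.32° = -0.005585 rad and θ = 350.9° = 6.124360 rad:
sin φ₂ = sin φ₁ cos δ + cos φ₁ sin δ cos θ = (-0.005585)(0.922146) + (0.999984)(0.386843)(0.987414) = 0.376818
φ₂ = asin(0.376818) = 0.386359 rad = 22.14°.
Then Δλ = atan2(-0.061181, 0.924250) = -0.066099 rad, from sin θ sin δ cos φ₁ over cos δ − sin φ₁ sin φ₂.
λ₂ = -52.66° + -3.79° = -56.45°.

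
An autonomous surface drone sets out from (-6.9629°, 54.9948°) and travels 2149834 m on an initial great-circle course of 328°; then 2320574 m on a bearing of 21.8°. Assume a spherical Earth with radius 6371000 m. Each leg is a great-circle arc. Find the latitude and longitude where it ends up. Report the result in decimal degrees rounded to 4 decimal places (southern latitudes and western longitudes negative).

Apply the spherical direct solution leg by leg, carrying full precision between legs.
Leg 1: from (-6.9629°, 54.9948°), δ = 2149834/6371000 = 0.337441 rad, θ = 328° → φ = 9.4569°, λ = 44.7497°.
Leg 2: from (9.4569°, 44.7497°), δ = 2320574/6371000 = 0.364240 rad, θ = 21.8° → φ = 28.6719°, λ = 53.4221°.

latitude 28.6719°, longitude 53.4221°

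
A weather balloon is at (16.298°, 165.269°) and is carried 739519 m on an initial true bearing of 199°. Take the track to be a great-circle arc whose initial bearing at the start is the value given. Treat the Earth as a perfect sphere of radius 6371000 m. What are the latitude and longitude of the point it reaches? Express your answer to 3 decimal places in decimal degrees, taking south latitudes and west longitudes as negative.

The arc subtends δ = 739519/6371000 = 0.116076 rad at the centre.
Start latitude φ₁ = 0.284454 rad; initial bearing θ = 3.473205 rad.
Applying the spherical law of cosines for sides, sin φ₂ = sin φ₁ cos δ + cos φ₁ sin δ cos θ = 0.173640, so φ₂ = 10.000°.
For the longitude increment, Δλ = atan2( sin θ sin δ cos φ₁, cos δ − sin φ₁ sin φ₂ ) = atan2(-0.036191, 0.944542) = -2.194°.
Hence λ₂ = 165.269° + -2.194° = 163.075°.

latitude 10.000°, longitude 163.075°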